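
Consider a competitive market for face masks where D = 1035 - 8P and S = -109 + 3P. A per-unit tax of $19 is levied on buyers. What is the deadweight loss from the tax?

Deadweight loss = 4332/11

Pre-tax equilibrium: P* = 104, Q* = 203.
Tax on buyers shifts demand to D = 1035 − 8(P + 19) = 883 - 8P.
883 - 8P = -109 + 3P gives seller price Ps = 992/11; buyers pay Pb = 992/11 + 19 = 1201/11.
New quantity: Q = 1035 − 8(1201/11) = 1777/11.
DWL = ½ × 19 × (203 − 1777/11) = 4332/11.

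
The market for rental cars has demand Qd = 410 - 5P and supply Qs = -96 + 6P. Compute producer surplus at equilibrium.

Equilibrium: 410 - 5P = -96 + 6P gives P* = 46, Q* = 180.
Supply starts at P = 16 (where Qs = 0).
PS = ½(46 − 16)(180) = 2700.

Producer surplus = 2700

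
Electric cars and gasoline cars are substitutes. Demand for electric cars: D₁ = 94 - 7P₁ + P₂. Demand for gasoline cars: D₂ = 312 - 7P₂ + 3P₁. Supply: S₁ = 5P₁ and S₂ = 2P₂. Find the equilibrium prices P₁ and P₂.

Market 1: 94 - 7P₁ + P₂ = 5P₁ → 12P₁ - P₂ = 94.
Market 2: 9P₂ - 3P₁ = 312.
Eliminating P₂: 9×(1) + 1×(2) gives 105P₁ = 1158, so P₁ = 386/35.
Back-substitute into (2): P₂ = (312 + 3×386/35) / 9 = 1342/35.

P₁ = 386/35, P₂ = 1342/35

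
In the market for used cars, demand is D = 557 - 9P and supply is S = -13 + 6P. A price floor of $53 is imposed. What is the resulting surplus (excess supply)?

Equilibrium price would be P* = 38, so the floor at 53 binds.
At P = 53: D = 80, S = 305.
Surplus = 305 − 80 = 225.

Surplus = 225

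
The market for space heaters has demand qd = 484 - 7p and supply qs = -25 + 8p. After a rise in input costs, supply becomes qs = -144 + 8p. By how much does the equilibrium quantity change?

Δq = -833/15

Original equilibrium: p* = 509/15, q* = 3697/15.
New equilibrium: 484 - 7p = -144 + 8p, so 628 = 15p and p' = 628/15; q' = 484 − 7(628/15) = 2864/15.
Change in quantity: 2864/15 − 3697/15 = -833/15.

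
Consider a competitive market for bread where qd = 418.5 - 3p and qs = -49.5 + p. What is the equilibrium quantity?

Set qd = qs: 418.5 - 3p = -49.5 + p.
468 = 4p, so p* = 117.
q* = 418.5 − 3(117) = 67.5.

q* = 67.5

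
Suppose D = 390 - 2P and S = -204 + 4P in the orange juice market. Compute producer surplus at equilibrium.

Producer surplus = 4608

Equilibrium: 390 - 2P = -204 + 4P gives P* = 99, Q* = 192.
Supply starts at P = 51 (where S = 0).
PS = ½(99 − 51)(192) = 4608.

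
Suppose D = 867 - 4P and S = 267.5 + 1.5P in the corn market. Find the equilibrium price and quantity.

P* = 109, Q* = 431

Set D = S: 867 - 4P = 267.5 + 1.5P.
599.5 = 5.5P, so P* = 109.
Q* = 867 − 4(109) = 431.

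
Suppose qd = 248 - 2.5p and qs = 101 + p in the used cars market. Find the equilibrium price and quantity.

Set qd = qs: 248 - 2.5p = 101 + p.
147 = 3.5p, so p* = 42.
q* = 248 − 2.5(42) = 143.

p* = 42, q* = 143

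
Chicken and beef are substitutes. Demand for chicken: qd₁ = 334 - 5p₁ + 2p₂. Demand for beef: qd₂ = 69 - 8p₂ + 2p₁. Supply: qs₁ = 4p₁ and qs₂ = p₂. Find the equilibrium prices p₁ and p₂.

Market 1: 334 - 5p₁ + 2p₂ = 4p₁ → 9p₁ - 2p₂ = 334.
Market 2: 9p₂ - 2p₁ = 69.
Eliminating p₂: 9×(1) + 2×(2) gives 77p₁ = 3144, so p₁ = 3144/77.
Back-substitute into (2): p₂ = (69 + 2×3144/77) / 9 = 1289/77.

p₁ = 3144/77, p₂ = 1289/77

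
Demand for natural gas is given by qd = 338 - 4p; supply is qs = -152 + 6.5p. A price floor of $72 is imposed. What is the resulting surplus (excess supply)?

Equilibrium price would be p* = 140/3, so the floor at 72 binds.
At p = 72: qd = 50, qs = 316.
Surplus = 316 − 50 = 266.

Surplus = 266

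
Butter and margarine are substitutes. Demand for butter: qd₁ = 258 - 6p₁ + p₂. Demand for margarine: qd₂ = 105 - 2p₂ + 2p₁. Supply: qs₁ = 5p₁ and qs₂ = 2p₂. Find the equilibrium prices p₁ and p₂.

p₁ = 379/14, p₂ = 557/14

Market 1: 258 - 6p₁ + p₂ = 5p₁ → 11p₁ - p₂ = 258.
Market 2: 4p₂ - 2p₁ = 105.
Eliminating p₂: 4×(1) + 1×(2) gives 42p₁ = 1137, so p₁ = 379/14.
Back-substitute into (2): p₂ = (105 + 2×379/14) / 4 = 557/14.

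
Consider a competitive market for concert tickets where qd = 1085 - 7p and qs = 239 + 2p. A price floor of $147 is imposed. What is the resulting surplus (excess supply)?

Equilibrium price would be p* = 94, so the floor at 147 binds.
At p = 147: qd = 56, qs = 533.
Surplus = 533 − 56 = 477.

Surplus = 477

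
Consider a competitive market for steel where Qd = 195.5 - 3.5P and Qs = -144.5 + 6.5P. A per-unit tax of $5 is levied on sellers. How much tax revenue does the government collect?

Pre-tax equilibrium: P* = 34, Q* = 76.5.
Tax on sellers shifts supply to Qs = -144.5 + 6.5(P − 5) = -177 + 6.5P.
195.5 - 3.5P = -177 + 6.5P gives buyer price Pb = 37.25; sellers receive Ps = 37.25 − 5 = 32.25.
New quantity: Q = 195.5 − 3.5(37.25) = 65.125.
Revenue = 5 × 65.125 = 325.625.

Tax revenue = 325.625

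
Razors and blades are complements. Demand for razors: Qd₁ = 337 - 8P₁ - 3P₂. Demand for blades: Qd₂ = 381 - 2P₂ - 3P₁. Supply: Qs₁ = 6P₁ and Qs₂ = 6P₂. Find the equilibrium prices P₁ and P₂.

P₁ = 1553/103, P₂ = 4323/103

Market 1: 337 - 8P₁ - 3P₂ = 6P₁ → 14P₁ + 3P₂ = 337.
Market 2: 8P₂ + 3P₁ = 381.
Eliminating P₂: 8×(1) − 3×(2) gives 103P₁ = 1553, so P₁ = 1553/103.
Back-substitute into (2): P₂ = (381 − 3×1553/103) / 8 = 4323/103.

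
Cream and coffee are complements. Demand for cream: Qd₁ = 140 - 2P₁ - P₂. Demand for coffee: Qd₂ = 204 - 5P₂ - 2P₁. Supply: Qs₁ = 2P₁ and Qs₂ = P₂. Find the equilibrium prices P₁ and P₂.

Market 1: 140 - 2P₁ - P₂ = 2P₁ → 4P₁ + P₂ = 140.
Market 2: 6P₂ + 2P₁ = 204.
Eliminating P₂: 6×(1) − 1×(2) gives 22P₁ = 636, so P₁ = 318/11.
Back-substitute into (2): P₂ = (204 − 2×318/11) / 6 = 268/11.

P₁ = 318/11, P₂ = 268/11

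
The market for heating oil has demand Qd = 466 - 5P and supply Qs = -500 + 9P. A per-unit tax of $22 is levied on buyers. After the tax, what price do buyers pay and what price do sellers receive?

Buyers pay 582/7, sellers receive 428/7

Pre-tax equilibrium: P* = 69, Q* = 121.
Tax on buyers shifts demand to Qd = 466 − 5(P + 22) = 356 - 5P.
356 - 5P = -500 + 9P gives seller price Ps = 428/7; buyers pay Pb = 428/7 + 22 = 582/7.
New quantity: Q = 466 − 5(582/7) = 352/7.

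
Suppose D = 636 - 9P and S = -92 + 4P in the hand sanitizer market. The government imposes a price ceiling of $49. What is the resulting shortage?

Equilibrium price would be P* = 56, so the ceiling at 49 binds.
At P = 49: D = 636 − 9(49) = 195, S = -92 + 4(49) = 104.
Shortage = 195 − 104 = 91.

Shortage = 91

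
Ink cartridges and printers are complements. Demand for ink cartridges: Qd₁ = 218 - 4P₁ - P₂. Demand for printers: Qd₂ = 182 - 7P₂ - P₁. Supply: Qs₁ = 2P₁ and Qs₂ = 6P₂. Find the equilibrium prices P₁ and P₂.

P₁ = 2652/77, P₂ = 874/77

Market 1: 218 - 4P₁ - P₂ = 2P₁ → 6P₁ + P₂ = 218.
Market 2: 13P₂ + P₁ = 182.
Eliminating P₂: 13×(1) − 1×(2) gives 77P₁ = 2652, so P₁ = 2652/77.
Back-substitute into (2): P₂ = (182 − 1×2652/77) / 13 = 874/77.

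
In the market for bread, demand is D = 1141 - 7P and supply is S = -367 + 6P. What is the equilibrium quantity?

Set D = S: 1141 - 7P = -367 + 6P.
1508 = 13P, so P* = 116.
Q* = 1141 − 7(116) = 329.

Q* = 329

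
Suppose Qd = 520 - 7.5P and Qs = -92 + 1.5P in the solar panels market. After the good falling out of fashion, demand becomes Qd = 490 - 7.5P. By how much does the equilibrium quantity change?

Original equilibrium: P* = 68, Q* = 10.
New equilibrium: 490 - 7.5P = -92 + 1.5P, so 582 = 9P and P' = 194/3; Q' = 490 − 7.5(194/3) = 5.
Change in quantity: 5 − 10 = -5.

ΔQ = -5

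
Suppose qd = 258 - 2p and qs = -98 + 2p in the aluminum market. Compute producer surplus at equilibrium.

Equilibrium: 258 - 2p = -98 + 2p gives p* = 89, q* = 80.
Supply starts at p = 49 (where qs = 0).
PS = ½(89 − 49)(80) = 1600.

Producer surplus = 1600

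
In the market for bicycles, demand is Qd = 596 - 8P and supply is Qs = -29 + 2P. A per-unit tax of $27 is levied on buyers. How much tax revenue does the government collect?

Tax revenue = 1425.6

Pre-tax equilibrium: P* = 62.5, Q* = 96.
Tax on buyers shifts demand to Qd = 596 − 8(P + 27) = 380 - 8P.
380 - 8P = -29 + 2P gives seller price Ps = 40.9; buyers pay Pb = 40.9 + 27 = 67.9.
New quantity: Q = 596 − 8(67.9) = 52.8.
Revenue = 27 × 52.8 = 1425.6.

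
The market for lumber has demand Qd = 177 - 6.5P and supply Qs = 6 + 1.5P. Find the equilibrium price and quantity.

Set Qd = Qs: 177 - 6.5P = 6 + 1.5P.
171 = 8P, so P* = 21.375.
Q* = 177 − 6.5(21.375) = 38.0625.

P* = 21.375, Q* = 38.0625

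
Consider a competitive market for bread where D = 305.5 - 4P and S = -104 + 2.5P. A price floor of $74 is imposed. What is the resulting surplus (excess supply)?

Equilibrium price would be P* = 63, so the floor at 74 binds.
At P = 74: D = 9.5, S = 81.
Surplus = 81 − 9.5 = 71.5.

Surplus = 71.5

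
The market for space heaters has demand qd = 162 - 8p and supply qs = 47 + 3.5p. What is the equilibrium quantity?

Set qd = qs: 162 - 8p = 47 + 3.5p.
115 = 11.5p, so p* = 10.
q* = 162 − 8(10) = 82.

q* = 82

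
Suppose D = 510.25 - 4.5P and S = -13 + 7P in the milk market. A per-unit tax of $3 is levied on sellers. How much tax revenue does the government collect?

Pre-tax equilibrium: P* = 45.5, Q* = 305.5.
Tax on sellers shifts supply to S = -13 + 7(P − 3) = -34 + 7P.
510.25 - 4.5P = -34 + 7P gives buyer price Pb = 2177/46; sellers receive Ps = 2177/46 − 3 = 2039/46.
New quantity: Q = 510.25 − 4.5(2177/46) = 13675/46.
Revenue = 3 × 13675/46 = 41025/46.

Tax revenue = 41025/46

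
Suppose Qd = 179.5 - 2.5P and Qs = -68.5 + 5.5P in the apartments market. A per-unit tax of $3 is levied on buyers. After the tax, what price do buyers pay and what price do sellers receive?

Buyers pay $33.0625, sellers receive $30.0625

Pre-tax equilibrium: P* = 31, Q* = 102.
Tax on buyers shifts demand to Qd = 179.5 − 2.5(P + 3) = 172 - 2.5P.
172 - 2.5P = -68.5 + 5.5P gives seller price Ps = 30.0625; buyers pay Pb = 30.0625 + 3 = 33.0625.
New quantity: Q = 179.5 − 2.5(33.0625) = 96.84375.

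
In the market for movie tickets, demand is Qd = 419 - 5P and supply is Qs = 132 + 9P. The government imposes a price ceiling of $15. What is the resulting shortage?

Equilibrium price would be P* = 20.5, so the ceiling at 15 binds.
At P = 15: Qd = 419 − 5(15) = 344, Qs = 132 + 9(15) = 267.
Shortage = 344 − 267 = 77.

Shortage = 77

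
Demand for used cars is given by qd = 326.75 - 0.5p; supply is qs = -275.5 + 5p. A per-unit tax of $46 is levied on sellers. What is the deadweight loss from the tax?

Pre-tax equilibrium: p* = 109.5, q* = 272.
Tax on sellers shifts supply to qs = -275.5 + 5(p − 46) = -505.5 + 5p.
326.75 - 0.5p = -505.5 + 5p gives buyer price pb = 3329/22; sellers receive ps = 3329/22 − 46 = 2317/22.
New quantity: q = 326.75 − 0.5(3329/22) = 2762/11.
DWL = ½ × 46 × (272 − 2762/11) = 5290/11.

Deadweight loss = 5290/11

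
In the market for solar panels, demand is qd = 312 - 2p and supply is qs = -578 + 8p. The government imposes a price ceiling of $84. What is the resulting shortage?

Equilibrium price would be p* = 89, so the ceiling at 84 binds.
At p = 84: qd = 312 − 2(84) = 144, qs = -578 + 8(84) = 94.
Shortage = 144 − 94 = 50.

Shortage = 50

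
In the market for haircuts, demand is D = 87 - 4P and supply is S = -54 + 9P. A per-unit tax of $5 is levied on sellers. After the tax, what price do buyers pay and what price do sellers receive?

Pre-tax equilibrium: P* = 141/13, Q* = 567/13.
Tax on sellers shifts supply to S = -54 + 9(P − 5) = -99 + 9P.
87 - 4P = -99 + 9P gives buyer price Pb = 186/13; sellers receive Ps = 186/13 − 5 = 121/13.
New quantity: Q = 87 − 4(186/13) = 387/13.

Buyers pay 186/13, sellers receive 121/13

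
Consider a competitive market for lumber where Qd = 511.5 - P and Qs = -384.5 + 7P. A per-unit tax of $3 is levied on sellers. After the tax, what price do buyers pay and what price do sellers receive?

Buyers pay $114.625, sellers receive $111.625

Pre-tax equilibrium: P* = 112, Q* = 399.5.
Tax on sellers shifts supply to Qs = -384.5 + 7(P − 3) = -405.5 + 7P.
511.5 - P = -405.5 + 7P gives buyer price Pb = 114.625; sellers receive Ps = 114.625 − 3 = 111.625.
New quantity: Q = 511.5 − 1(114.625) = 396.875.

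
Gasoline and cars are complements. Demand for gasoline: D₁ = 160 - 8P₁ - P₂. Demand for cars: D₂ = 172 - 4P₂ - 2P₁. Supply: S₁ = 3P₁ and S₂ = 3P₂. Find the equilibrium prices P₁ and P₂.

P₁ = 12.64, P₂ = 20.96

Market 1: 160 - 8P₁ - P₂ = 3P₁ → 11P₁ + P₂ = 160.
Market 2: 7P₂ + 2P₁ = 172.
Eliminating P₂: 7×(1) − 1×(2) gives 75P₁ = 948, so P₁ = 12.64.
Back-substitute into (2): P₂ = (172 − 2×12.64) / 7 = 20.96.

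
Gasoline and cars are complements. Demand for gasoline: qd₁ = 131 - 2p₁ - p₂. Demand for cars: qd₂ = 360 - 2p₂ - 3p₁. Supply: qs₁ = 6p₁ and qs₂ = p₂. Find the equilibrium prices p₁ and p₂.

Market 1: 131 - 2p₁ - p₂ = 6p₁ → 8p₁ + p₂ = 131.
Market 2: 3p₂ + 3p₁ = 360.
Eliminating p₂: 3×(1) − 1×(2) gives 21p₁ = 33, so p₁ = 11/7.
Back-substitute into (2): p₂ = (360 − 3×11/7) / 3 = 829/7.

p₁ = 11/7, p₂ = 829/7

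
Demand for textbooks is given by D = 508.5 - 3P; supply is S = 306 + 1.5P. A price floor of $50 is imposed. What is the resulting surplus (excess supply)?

Surplus = 22.5

Equilibrium price would be P* = 45, so the floor at 50 binds.
At P = 50: D = 358.5, S = 381.
Surplus = 381 − 358.5 = 22.5.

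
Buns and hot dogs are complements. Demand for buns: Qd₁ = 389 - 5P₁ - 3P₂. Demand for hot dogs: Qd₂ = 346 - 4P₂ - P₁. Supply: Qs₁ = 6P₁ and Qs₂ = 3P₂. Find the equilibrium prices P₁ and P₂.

P₁ = 1685/74, P₂ = 3417/74

Market 1: 389 - 5P₁ - 3P₂ = 6P₁ → 11P₁ + 3P₂ = 389.
Market 2: 7P₂ + P₁ = 346.
Eliminating P₂: 7×(1) − 3×(2) gives 74P₁ = 1685, so P₁ = 1685/74.
Back-substitute into (2): P₂ = (346 − 1×1685/74) / 7 = 3417/74.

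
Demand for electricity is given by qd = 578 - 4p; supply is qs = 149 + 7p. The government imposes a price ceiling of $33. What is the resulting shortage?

Equilibrium price would be p* = 39, so the ceiling at 33 binds.
At p = 33: qd = 578 − 4(33) = 446, qs = 149 + 7(33) = 380.
Shortage = 446 − 380 = 66.

Shortage = 66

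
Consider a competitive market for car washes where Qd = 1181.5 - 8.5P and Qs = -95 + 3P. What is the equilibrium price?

Set Qd = Qs: 1181.5 - 8.5P = -95 + 3P.
1276.5 = 11.5P, so P* = 111.
Q* = 1181.5 − 8.5(111) = 238.

P* = 111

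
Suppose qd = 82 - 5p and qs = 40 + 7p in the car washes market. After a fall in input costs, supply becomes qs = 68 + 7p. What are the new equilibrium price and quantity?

Original equilibrium: p* = 3.5, q* = 64.5.
New equilibrium: 82 - 5p = 68 + 7p, so 14 = 12p and p' = 7/6; q' = 82 − 5(7/6) = 457/6.

p' = 7/6, q' = 457/6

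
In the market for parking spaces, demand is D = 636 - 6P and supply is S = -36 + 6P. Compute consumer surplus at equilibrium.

Consumer surplus = 7500

Equilibrium: 636 - 6P = -36 + 6P gives P* = 56, Q* = 300.
Demand choke price (D = 0): P = 106.
CS = ½(106 − 56)(300) = 7500.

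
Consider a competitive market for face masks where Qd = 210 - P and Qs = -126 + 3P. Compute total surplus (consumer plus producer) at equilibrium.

Equilibrium: 210 - P = -126 + 3P gives P* = 84, Q* = 126.
Demand choke price: P = 210; supply starts at P = 42.
CS = ½(210 − 84)(126) = 7938; PS = ½(84 − 42)(126) = 2646.

Total surplus = 10584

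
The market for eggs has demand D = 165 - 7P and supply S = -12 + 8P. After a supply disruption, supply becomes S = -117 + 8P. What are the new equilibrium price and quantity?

P' = 18.8, Q' = 33.4

Original equilibrium: P* = 11.8, Q* = 82.4.
New equilibrium: 165 - 7P = -117 + 8P, so 282 = 15P and P' = 18.8; Q' = 165 − 7(18.8) = 33.4.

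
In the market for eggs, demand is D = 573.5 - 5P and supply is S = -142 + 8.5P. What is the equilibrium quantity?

Set D = S: 573.5 - 5P = -142 + 8.5P.
715.5 = 13.5P, so P* = 53.
Q* = 573.5 − 5(53) = 308.5.

Q* = 308.5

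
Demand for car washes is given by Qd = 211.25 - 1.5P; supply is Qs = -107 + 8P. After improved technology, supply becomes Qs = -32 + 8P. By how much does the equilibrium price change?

Original equilibrium: P* = 33.5, Q* = 161.
New equilibrium: 211.25 - 1.5P = -32 + 8P, so 243.25 = 9.5P and P' = 973/38; Q' = 211.25 − 1.5(973/38) = 3284/19.
Change in price: 973/38 − 33.5 = -150/19.

ΔP = -150/19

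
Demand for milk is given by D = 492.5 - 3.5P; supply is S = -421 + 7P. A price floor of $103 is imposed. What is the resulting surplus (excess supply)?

Surplus = 168

Equilibrium price would be P* = 87, so the floor at 103 binds.
At P = 103: D = 132, S = 300.
Surplus = 300 − 132 = 168.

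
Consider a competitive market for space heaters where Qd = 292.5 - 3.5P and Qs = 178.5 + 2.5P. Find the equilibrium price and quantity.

Set Qd = Qs: 292.5 - 3.5P = 178.5 + 2.5P.
114 = 6P, so P* = 19.
Q* = 292.5 − 3.5(19) = 226.

P* = 19, Q* = 226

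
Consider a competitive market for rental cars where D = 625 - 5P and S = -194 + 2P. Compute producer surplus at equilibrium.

Equilibrium: 625 - 5P = -194 + 2P gives P* = 117, Q* = 40.
Supply starts at P = 97 (where S = 0).
PS = ½(117 − 97)(40) = 400.

Producer surplus = 400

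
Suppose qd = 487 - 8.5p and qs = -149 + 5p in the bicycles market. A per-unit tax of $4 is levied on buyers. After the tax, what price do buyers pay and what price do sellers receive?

Pre-tax equilibrium: p* = 424/9, q* = 779/9.
Tax on buyers shifts demand to qd = 487 − 8.5(p + 4) = 453 - 8.5p.
453 - 8.5p = -149 + 5p gives seller price ps = 1204/27; buyers pay pb = 1204/27 + 4 = 1312/27.
New quantity: q = 487 − 8.5(1312/27) = 1997/27.

Buyers pay 1312/27, sellers receive 1204/27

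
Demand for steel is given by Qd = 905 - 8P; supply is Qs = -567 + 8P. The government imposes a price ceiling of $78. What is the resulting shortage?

Shortage = 224

Equilibrium price would be P* = 92, so the ceiling at 78 binds.
At P = 78: Qd = 905 − 8(78) = 281, Qs = -567 + 8(78) = 57.
Shortage = 281 − 57 = 224.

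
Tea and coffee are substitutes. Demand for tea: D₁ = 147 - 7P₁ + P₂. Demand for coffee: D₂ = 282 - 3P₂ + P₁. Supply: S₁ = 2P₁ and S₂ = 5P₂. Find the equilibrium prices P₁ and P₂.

P₁ = 1458/71, P₂ = 2685/71

Market 1: 147 - 7P₁ + P₂ = 2P₁ → 9P₁ - P₂ = 147.
Market 2: 8P₂ - P₁ = 282.
Eliminating P₂: 8×(1) + 1×(2) gives 71P₁ = 1458, so P₁ = 1458/71.
Back-substitute into (2): P₂ = (282 + 1×1458/71) / 8 = 2685/71.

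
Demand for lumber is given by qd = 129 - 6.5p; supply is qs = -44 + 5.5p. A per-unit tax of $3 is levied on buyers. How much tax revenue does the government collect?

Tax revenue = 79.0625

Pre-tax equilibrium: p* = 173/12, q* = 847/24.
Tax on buyers shifts demand to qd = 129 − 6.5(p + 3) = 109.5 - 6.5p.
109.5 - 6.5p = -44 + 5.5p gives seller price ps = 307/24; buyers pay pb = 307/24 + 3 = 379/24.
New quantity: q = 129 − 6.5(379/24) = 1265/48.
Revenue = 3 × 1265/48 = 79.0625.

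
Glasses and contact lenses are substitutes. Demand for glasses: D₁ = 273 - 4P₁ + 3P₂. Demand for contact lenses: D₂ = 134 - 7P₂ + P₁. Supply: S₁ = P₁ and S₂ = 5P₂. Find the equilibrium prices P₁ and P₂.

Market 1: 273 - 4P₁ + 3P₂ = P₁ → 5P₁ - 3P₂ = 273.
Market 2: 12P₂ - P₁ = 134.
Eliminating P₂: 12×(1) + 3×(2) gives 57P₁ = 3678, so P₁ = 1226/19.
Back-substitute into (2): P₂ = (134 + 1×1226/19) / 12 = 943/57.

P₁ = 1226/19, P₂ = 943/57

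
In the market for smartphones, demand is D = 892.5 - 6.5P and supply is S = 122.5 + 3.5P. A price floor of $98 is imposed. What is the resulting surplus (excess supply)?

Equilibrium price would be P* = 77, so the floor at 98 binds.
At P = 98: D = 255.5, S = 465.5.
Surplus = 465.5 − 255.5 = 210.

Surplus = 210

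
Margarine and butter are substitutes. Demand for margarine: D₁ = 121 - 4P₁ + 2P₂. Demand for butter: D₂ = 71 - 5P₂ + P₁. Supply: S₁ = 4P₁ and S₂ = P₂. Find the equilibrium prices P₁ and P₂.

P₁ = 434/23, P₂ = 689/46

Market 1: 121 - 4P₁ + 2P₂ = 4P₁ → 8P₁ - 2P₂ = 121.
Market 2: 6P₂ - P₁ = 71.
Eliminating P₂: 6×(1) + 2×(2) gives 46P₁ = 868, so P₁ = 434/23.
Back-substitute into (2): P₂ = (71 + 1×434/23) / 6 = 689/46.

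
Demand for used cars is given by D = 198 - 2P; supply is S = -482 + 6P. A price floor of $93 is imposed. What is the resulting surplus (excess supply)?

Surplus = 64

Equilibrium price would be P* = 85, so the floor at 93 binds.
At P = 93: D = 12, S = 76.
Surplus = 76 − 12 = 64.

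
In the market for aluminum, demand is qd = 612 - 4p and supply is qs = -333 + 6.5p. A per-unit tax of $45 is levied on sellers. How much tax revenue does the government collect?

Tax revenue = 44280/7

Pre-tax equilibrium: p* = 90, q* = 252.
Tax on sellers shifts supply to qs = -333 + 6.5(p − 45) = -625.5 + 6.5p.
612 - 4p = -625.5 + 6.5p gives buyer price pb = 825/7; sellers receive ps = 825/7 − 45 = 510/7.
New quantity: q = 612 − 4(825/7) = 984/7.
Revenue = 45 × 984/7 = 44280/7.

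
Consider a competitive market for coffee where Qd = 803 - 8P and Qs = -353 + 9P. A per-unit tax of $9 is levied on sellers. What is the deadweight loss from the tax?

Deadweight loss = 2916/17

Pre-tax equilibrium: P* = 68, Q* = 259.
Tax on sellers shifts supply to Qs = -353 + 9(P − 9) = -434 + 9P.
803 - 8P = -434 + 9P gives buyer price Pb = 1237/17; sellers receive Ps = 1237/17 − 9 = 1084/17.
New quantity: Q = 803 − 8(1237/17) = 3755/17.
DWL = ½ × 9 × (259 − 3755/17) = 2916/17.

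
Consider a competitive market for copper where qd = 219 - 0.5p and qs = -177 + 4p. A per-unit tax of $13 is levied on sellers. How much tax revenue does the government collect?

Pre-tax equilibrium: p* = 88, q* = 175.
Tax on sellers shifts supply to qs = -177 + 4(p − 13) = -229 + 4p.
219 - 0.5p = -229 + 4p gives buyer price pb = 896/9; sellers receive ps = 896/9 − 13 = 779/9.
New quantity: q = 219 − 0.5(896/9) = 1523/9.
Revenue = 13 × 1523/9 = 19799/9.

Tax revenue = 19799/9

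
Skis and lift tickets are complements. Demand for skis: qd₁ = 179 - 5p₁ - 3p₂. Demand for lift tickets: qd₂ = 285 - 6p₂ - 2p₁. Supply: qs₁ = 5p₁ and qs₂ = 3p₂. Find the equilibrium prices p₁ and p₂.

Market 1: 179 - 5p₁ - 3p₂ = 5p₁ → 10p₁ + 3p₂ = 179.
Market 2: 9p₂ + 2p₁ = 285.
Eliminating p₂: 9×(1) − 3×(2) gives 84p₁ = 756, so p₁ = 9.
Back-substitute into (2): p₂ = (285 − 2×9) / 9 = 89/3.

p₁ = 9, p₂ = 89/3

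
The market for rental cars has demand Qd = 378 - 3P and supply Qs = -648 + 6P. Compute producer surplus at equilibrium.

Equilibrium: 378 - 3P = -648 + 6P gives P* = 114, Q* = 36.
Supply starts at P = 108 (where Qs = 0).
PS = ½(114 − 108)(36) = 108.

Producer surplus = 108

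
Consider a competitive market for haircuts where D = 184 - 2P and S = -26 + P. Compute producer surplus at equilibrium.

Producer surplus = 968

Equilibrium: 184 - 2P = -26 + P gives P* = 70, Q* = 44.
Supply starts at P = 26 (where S = 0).
PS = ½(70 − 26)(44) = 968.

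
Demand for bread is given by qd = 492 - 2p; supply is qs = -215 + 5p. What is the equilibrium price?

Set qd = qs: 492 - 2p = -215 + 5p.
707 = 7p, so p* = 101.
q* = 492 − 2(101) = 290.

p* = 101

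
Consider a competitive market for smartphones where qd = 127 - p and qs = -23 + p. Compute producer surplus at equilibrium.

Equilibrium: 127 - p = -23 + p gives p* = 75, q* = 52.
Supply starts at p = 23 (where qs = 0).
PS = ½(75 − 23)(52) = 1352.

Producer surplus = 1352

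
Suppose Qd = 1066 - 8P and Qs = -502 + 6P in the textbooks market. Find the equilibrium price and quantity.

Set Qd = Qs: 1066 - 8P = -502 + 6P.
1568 = 14P, so P* = 112.
Q* = 1066 − 8(112) = 170.

P* = 112, Q* = 170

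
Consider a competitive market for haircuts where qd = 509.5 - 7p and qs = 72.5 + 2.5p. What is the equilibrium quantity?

Set qd = qs: 509.5 - 7p = 72.5 + 2.5p.
437 = 9.5p, so p* = 46.
q* = 509.5 − 7(46) = 187.5.

q* = 187.5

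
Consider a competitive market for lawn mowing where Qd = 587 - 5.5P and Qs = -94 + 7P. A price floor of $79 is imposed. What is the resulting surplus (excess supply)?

Equilibrium price would be P* = 54.48, so the floor at 79 binds.
At P = 79: Qd = 152.5, Qs = 459.
Surplus = 459 − 152.5 = 306.5.

Surplus = 306.5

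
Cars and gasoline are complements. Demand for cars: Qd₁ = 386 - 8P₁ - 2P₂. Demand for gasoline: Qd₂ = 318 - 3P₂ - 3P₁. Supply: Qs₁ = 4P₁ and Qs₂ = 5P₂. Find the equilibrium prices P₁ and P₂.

Market 1: 386 - 8P₁ - 2P₂ = 4P₁ → 12P₁ + 2P₂ = 386.
Market 2: 8P₂ + 3P₁ = 318.
Eliminating P₂: 8×(1) − 2×(2) gives 90P₁ = 2452, so P₁ = 1226/45.
Back-substitute into (2): P₂ = (318 − 3×1226/45) / 8 = 443/15.

P₁ = 1226/45, P₂ = 443/15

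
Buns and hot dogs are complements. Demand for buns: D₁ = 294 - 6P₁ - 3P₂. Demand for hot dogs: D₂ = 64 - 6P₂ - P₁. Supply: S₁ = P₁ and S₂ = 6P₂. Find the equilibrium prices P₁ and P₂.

P₁ = 1112/27, P₂ = 154/81

Market 1: 294 - 6P₁ - 3P₂ = P₁ → 7P₁ + 3P₂ = 294.
Market 2: 12P₂ + P₁ = 64.
Eliminating P₂: 12×(1) − 3×(2) gives 81P₁ = 3336, so P₁ = 1112/27.
Back-substitute into (2): P₂ = (64 − 1×1112/27) / 12 = 154/81.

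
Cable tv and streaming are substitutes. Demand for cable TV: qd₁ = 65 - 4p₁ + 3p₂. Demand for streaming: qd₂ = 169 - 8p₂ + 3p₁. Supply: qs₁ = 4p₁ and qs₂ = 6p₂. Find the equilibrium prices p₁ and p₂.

p₁ = 1417/103, p₂ = 1547/103

Market 1: 65 - 4p₁ + 3p₂ = 4p₁ → 8p₁ - 3p₂ = 65.
Market 2: 14p₂ - 3p₁ = 169.
Eliminating p₂: 14×(1) + 3×(2) gives 103p₁ = 1417, so p₁ = 1417/103.
Back-substitute into (2): p₂ = (169 + 3×1417/103) / 14 = 1547/103.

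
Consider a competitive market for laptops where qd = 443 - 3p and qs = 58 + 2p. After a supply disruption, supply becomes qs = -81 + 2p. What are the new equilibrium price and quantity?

Original equilibrium: p* = 77, q* = 212.
New equilibrium: 443 - 3p = -81 + 2p, so 524 = 5p and p' = 104.8; q' = 443 − 3(104.8) = 128.6.

p' = 104.8, q' = 128.6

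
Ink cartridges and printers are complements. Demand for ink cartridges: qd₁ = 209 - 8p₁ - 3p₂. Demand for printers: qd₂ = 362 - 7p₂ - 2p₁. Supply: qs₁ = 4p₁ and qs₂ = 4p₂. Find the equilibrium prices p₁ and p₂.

p₁ = 1213/126, p₂ = 1963/63

Market 1: 209 - 8p₁ - 3p₂ = 4p₁ → 12p₁ + 3p₂ = 209.
Market 2: 11p₂ + 2p₁ = 362.
Eliminating p₂: 11×(1) − 3×(2) gives 126p₁ = 1213, so p₁ = 1213/126.
Back-substitute into (2): p₂ = (362 − 2×1213/126) / 11 = 1963/63.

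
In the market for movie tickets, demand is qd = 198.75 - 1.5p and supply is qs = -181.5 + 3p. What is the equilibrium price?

Set qd = qs: 198.75 - 1.5p = -181.5 + 3p.
380.25 = 4.5p, so p* = 84.5.
q* = 198.75 − 1.5(84.5) = 72.

p* = 84.5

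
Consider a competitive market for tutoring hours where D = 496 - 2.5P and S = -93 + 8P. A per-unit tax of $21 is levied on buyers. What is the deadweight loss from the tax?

Pre-tax equilibrium: P* = 1178/21, Q* = 7471/21.
Tax on buyers shifts demand to D = 496 − 2.5(P + 21) = 443.5 - 2.5P.
443.5 - 2.5P = -93 + 8P gives seller price Ps = 1073/21; buyers pay Pb = 1073/21 + 21 = 1514/21.
New quantity: Q = 496 − 2.5(1514/21) = 6631/21.
DWL = ½ × 21 × (7471/21 − 6631/21) = 420.

Deadweight loss = 420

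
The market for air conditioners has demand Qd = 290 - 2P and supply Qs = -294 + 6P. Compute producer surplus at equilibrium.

Producer surplus = 1728

Equilibrium: 290 - 2P = -294 + 6P gives P* = 73, Q* = 144.
Supply starts at P = 49 (where Qs = 0).
PS = ½(73 − 49)(144) = 1728.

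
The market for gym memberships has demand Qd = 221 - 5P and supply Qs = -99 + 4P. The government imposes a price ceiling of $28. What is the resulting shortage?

Equilibrium price would be P* = 320/9, so the ceiling at 28 binds.
At P = 28: Qd = 221 − 5(28) = 81, Qs = -99 + 4(28) = 13.
Shortage = 81 − 13 = 68.

Shortage = 68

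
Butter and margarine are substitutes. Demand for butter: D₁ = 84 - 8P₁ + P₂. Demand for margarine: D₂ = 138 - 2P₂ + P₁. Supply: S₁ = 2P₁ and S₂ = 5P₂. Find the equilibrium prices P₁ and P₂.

P₁ = 242/23, P₂ = 488/23

Market 1: 84 - 8P₁ + P₂ = 2P₁ → 10P₁ - P₂ = 84.
Market 2: 7P₂ - P₁ = 138.
Eliminating P₂: 7×(1) + 1×(2) gives 69P₁ = 726, so P₁ = 242/23.
Back-substitute into (2): P₂ = (138 + 1×242/23) / 7 = 488/23.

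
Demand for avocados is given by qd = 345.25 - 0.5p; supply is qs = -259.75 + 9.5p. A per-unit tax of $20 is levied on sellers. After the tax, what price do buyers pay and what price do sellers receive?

Buyers pay $79.5, sellers receive $59.5

Pre-tax equilibrium: p* = 60.5, q* = 315.
Tax on sellers shifts supply to qs = -259.75 + 9.5(p − 20) = -449.75 + 9.5p.
345.25 - 0.5p = -449.75 + 9.5p gives buyer price pb = 79.5; sellers receive ps = 79.5 − 20 = 59.5.
New quantity: q = 345.25 − 0.5(79.5) = 305.5.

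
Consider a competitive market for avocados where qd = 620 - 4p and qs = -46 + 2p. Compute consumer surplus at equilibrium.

Equilibrium: 620 - 4p = -46 + 2p gives p* = 111, q* = 176.
Demand choke price (qd = 0): p = 155.
CS = ½(155 − 111)(176) = 3872.

Consumer surplus = 3872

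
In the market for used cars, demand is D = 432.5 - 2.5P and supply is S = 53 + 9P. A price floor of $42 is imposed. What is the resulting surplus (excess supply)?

Equilibrium price would be P* = 33, so the floor at 42 binds.
At P = 42: D = 327.5, S = 431.
Surplus = 431 − 327.5 = 103.5.

Surplus = 103.5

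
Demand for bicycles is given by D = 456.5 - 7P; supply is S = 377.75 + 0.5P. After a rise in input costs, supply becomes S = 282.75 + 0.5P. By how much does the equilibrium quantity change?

Original equilibrium: P* = 10.5, Q* = 383.
New equilibrium: 456.5 - 7P = 282.75 + 0.5P, so 173.75 = 7.5P and P' = 139/6; Q' = 456.5 − 7(139/6) = 883/3.
Change in quantity: 883/3 − 383 = -266/3.

ΔQ = -266/3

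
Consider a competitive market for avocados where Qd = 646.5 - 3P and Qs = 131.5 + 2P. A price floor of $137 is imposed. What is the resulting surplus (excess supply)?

Surplus = 170

Equilibrium price would be P* = 103, so the floor at 137 binds.
At P = 137: Qd = 235.5, Qs = 405.5.
Surplus = 405.5 − 235.5 = 170.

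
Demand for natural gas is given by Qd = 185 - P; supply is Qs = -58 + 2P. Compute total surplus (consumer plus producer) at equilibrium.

Equilibrium: 185 - P = -58 + 2P gives P* = 81, Q* = 104.
Demand choke price: P = 185; supply starts at P = 29.
CS = ½(185 − 81)(104) = 5408; PS = ½(81 − 29)(104) = 2704.

Total surplus = 8112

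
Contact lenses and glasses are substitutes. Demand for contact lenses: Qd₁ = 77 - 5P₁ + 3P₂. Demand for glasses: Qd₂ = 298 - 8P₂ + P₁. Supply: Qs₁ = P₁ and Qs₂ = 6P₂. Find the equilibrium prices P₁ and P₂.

P₁ = 1972/81, P₂ = 1865/81

Market 1: 77 - 5P₁ + 3P₂ = P₁ → 6P₁ - 3P₂ = 77.
Market 2: 14P₂ - P₁ = 298.
Eliminating P₂: 14×(1) + 3×(2) gives 81P₁ = 1972, so P₁ = 1972/81.
Back-substitute into (2): P₂ = (298 + 1×1972/81) / 14 = 1865/81.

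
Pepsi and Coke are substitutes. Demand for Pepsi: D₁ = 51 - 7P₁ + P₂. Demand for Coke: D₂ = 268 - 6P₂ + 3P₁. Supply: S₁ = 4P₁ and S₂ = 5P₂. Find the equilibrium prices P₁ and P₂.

Market 1: 51 - 7P₁ + P₂ = 4P₁ → 11P₁ - P₂ = 51.
Market 2: 11P₂ - 3P₁ = 268.
Eliminating P₂: 11×(1) + 1×(2) gives 118P₁ = 829, so P₁ = 829/118.
Back-substitute into (2): P₂ = (268 + 3×829/118) / 11 = 3101/118.

P₁ = 829/118, P₂ = 3101/118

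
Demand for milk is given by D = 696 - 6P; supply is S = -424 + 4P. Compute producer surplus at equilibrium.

Equilibrium: 696 - 6P = -424 + 4P gives P* = 112, Q* = 24.
Supply starts at P = 106 (where S = 0).
PS = ½(112 − 106)(24) = 72.

Producer surplus = 72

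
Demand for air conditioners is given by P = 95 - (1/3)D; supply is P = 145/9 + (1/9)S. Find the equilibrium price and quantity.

P* = 215/6, Q* = 177.5

Set the two price expressions equal: 95 - (1/3)Q = 145/9 + (1/9)Q.
710/9 = (4/9)Q, so Q* = 177.5.
P* = 95 − (1/3)(177.5) = 215/6.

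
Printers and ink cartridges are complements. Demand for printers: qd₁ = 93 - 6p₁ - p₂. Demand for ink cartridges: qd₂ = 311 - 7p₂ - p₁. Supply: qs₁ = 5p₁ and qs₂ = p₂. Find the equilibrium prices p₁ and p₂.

Market 1: 93 - 6p₁ - p₂ = 5p₁ → 11p₁ + p₂ = 93.
Market 2: 8p₂ + p₁ = 311.
Eliminating p₂: 8×(1) − 1×(2) gives 87p₁ = 433, so p₁ = 433/87.
Back-substitute into (2): p₂ = (311 − 1×433/87) / 8 = 3328/87.

p₁ = 433/87, p₂ = 3328/87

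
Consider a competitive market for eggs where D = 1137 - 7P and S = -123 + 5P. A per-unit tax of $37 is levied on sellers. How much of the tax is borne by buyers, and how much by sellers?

Pre-tax equilibrium: P* = 105, Q* = 402.
Tax on sellers shifts supply to S = -123 + 5(P − 37) = -308 + 5P.
1137 - 7P = -308 + 5P gives buyer price Pb = 1445/12; sellers receive Ps = 1445/12 − 37 = 1001/12.
New quantity: Q = 1137 − 7(1445/12) = 3529/12.
Buyer burden = 1445/12 − 105 = 185/12; seller burden = 105 − 1001/12 = 259/12.

Buyers bear 185/12, sellers bear 259/12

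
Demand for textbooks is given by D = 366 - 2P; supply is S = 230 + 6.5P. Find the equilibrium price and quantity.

P* = 16, Q* = 334

Set D = S: 366 - 2P = 230 + 6.5P.
136 = 8.5P, so P* = 16.
Q* = 366 − 2(16) = 334.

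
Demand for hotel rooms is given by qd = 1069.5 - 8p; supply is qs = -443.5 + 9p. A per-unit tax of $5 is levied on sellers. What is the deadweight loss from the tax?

Pre-tax equilibrium: p* = 89, q* = 357.5.
Tax on sellers shifts supply to qs = -443.5 + 9(p − 5) = -488.5 + 9p.
1069.5 - 8p = -488.5 + 9p gives buyer price pb = 1558/17; sellers receive ps = 1558/17 − 5 = 1473/17.
New quantity: q = 1069.5 − 8(1558/17) = 11435/34.
DWL = ½ × 5 × (357.5 − 11435/34) = 900/17.

Deadweight loss = 900/17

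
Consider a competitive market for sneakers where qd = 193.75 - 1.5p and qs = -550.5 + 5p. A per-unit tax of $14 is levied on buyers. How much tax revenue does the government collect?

Pre-tax equilibrium: p* = 114.5, q* = 22.
Tax on buyers shifts demand to qd = 193.75 − 1.5(p + 14) = 172.75 - 1.5p.
172.75 - 1.5p = -550.5 + 5p gives seller price ps = 2893/26; buyers pay pb = 2893/26 + 14 = 3257/26.
New quantity: q = 193.75 − 1.5(3257/26) = 76/13.
Revenue = 14 × 76/13 = 1064/13.

Tax revenue = 1064/13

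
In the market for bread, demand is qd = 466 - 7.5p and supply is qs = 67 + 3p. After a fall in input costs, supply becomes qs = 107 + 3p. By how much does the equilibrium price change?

Δp = -80/21

Original equilibrium: p* = 38, q* = 181.
New equilibrium: 466 - 7.5p = 107 + 3p, so 359 = 10.5p and p' = 718/21; q' = 466 − 7.5(718/21) = 1467/7.
Change in price: 718/21 − 38 = -80/21.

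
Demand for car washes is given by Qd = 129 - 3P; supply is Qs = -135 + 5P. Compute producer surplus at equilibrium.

Equilibrium: 129 - 3P = -135 + 5P gives P* = 33, Q* = 30.
Supply starts at P = 27 (where Qs = 0).
PS = ½(33 − 27)(30) = 90.

Producer surplus = 90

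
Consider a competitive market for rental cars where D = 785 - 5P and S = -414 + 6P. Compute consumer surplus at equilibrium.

Consumer surplus = 5760

Equilibrium: 785 - 5P = -414 + 6P gives P* = 109, Q* = 240.
Demand choke price (D = 0): P = 157.
CS = ½(157 − 109)(240) = 5760.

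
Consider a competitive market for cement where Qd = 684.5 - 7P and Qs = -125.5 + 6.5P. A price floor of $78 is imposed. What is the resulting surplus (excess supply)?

Surplus = 243

Equilibrium price would be P* = 60, so the floor at 78 binds.
At P = 78: Qd = 138.5, Qs = 381.5.
Surplus = 381.5 − 138.5 = 243.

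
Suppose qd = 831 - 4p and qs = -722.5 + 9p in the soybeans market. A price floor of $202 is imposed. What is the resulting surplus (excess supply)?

Surplus = 1072.5

Equilibrium price would be p* = 119.5, so the floor at 202 binds.
At p = 202: qd = 23, qs = 1095.5.
Surplus = 1095.5 − 23 = 1072.5.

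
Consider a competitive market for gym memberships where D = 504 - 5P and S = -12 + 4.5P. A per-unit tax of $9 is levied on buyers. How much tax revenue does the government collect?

Tax revenue = 36099/19

Pre-tax equilibrium: P* = 1032/19, Q* = 4416/19.
Tax on buyers shifts demand to D = 504 − 5(P + 9) = 459 - 5P.
459 - 5P = -12 + 4.5P gives seller price Ps = 942/19; buyers pay Pb = 942/19 + 9 = 1113/19.
New quantity: Q = 504 − 5(1113/19) = 4011/19.
Revenue = 9 × 4011/19 = 36099/19.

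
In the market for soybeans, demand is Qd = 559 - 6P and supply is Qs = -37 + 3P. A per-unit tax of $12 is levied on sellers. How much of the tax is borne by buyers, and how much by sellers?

Buyers bear $4, sellers bear $8

Pre-tax equilibrium: P* = 596/9, Q* = 485/3.
Tax on sellers shifts supply to Qs = -37 + 3(P − 12) = -73 + 3P.
559 - 6P = -73 + 3P gives buyer price Pb = 632/9; sellers receive Ps = 632/9 − 12 = 524/9.
New quantity: Q = 559 − 6(632/9) = 413/3.
Buyer burden = 632/9 − 596/9 = 4; seller burden = 596/9 − 524/9 = 8.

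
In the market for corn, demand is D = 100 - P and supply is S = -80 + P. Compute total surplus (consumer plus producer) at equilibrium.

Equilibrium: 100 - P = -80 + P gives P* = 90, Q* = 10.
Demand choke price: P = 100; supply starts at P = 80.
CS = ½(100 − 90)(10) = 50; PS = ½(90 − 80)(10) = 50.

Total surplus = 100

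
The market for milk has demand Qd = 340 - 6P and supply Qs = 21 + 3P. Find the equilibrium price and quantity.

P* = 319/9, Q* = 382/3

Set Qd = Qs: 340 - 6P = 21 + 3P.
319 = 9P, so P* = 319/9.
Q* = 340 − 6(319/9) = 382/3.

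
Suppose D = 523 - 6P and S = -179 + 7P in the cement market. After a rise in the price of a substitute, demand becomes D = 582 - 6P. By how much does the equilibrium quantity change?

Original equilibrium: P* = 54, Q* = 199.
New equilibrium: 582 - 6P = -179 + 7P, so 761 = 13P and P' = 761/13; Q' = 582 − 6(761/13) = 3000/13.
Change in quantity: 3000/13 − 199 = 413/13.

ΔQ = 413/13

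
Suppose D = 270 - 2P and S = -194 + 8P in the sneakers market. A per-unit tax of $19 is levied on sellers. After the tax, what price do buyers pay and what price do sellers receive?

Pre-tax equilibrium: P* = 46.4, Q* = 177.2.
Tax on sellers shifts supply to S = -194 + 8(P − 19) = -346 + 8P.
270 - 2P = -346 + 8P gives buyer price Pb = 61.6; sellers receive Ps = 61.6 − 19 = 42.6.
New quantity: Q = 270 − 2(61.6) = 146.8.

Buyers pay $61.6, sellers receive $42.6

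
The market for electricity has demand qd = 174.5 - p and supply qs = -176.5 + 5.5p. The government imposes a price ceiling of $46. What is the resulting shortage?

Shortage = 52

Equilibrium price would be p* = 54, so the ceiling at 46 binds.
At p = 46: qd = 174.5 − 1(46) = 128.5, qs = -176.5 + 5.5(46) = 76.5.
Shortage = 128.5 − 76.5 = 52.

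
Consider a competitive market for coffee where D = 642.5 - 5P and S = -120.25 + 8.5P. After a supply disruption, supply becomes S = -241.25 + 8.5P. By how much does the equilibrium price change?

ΔP = 242/27

Original equilibrium: P* = 56.5, Q* = 360.
New equilibrium: 642.5 - 5P = -241.25 + 8.5P, so 883.75 = 13.5P and P' = 3535/54; Q' = 642.5 − 5(3535/54) = 8510/27.
Change in price: 3535/54 − 56.5 = 242/27.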